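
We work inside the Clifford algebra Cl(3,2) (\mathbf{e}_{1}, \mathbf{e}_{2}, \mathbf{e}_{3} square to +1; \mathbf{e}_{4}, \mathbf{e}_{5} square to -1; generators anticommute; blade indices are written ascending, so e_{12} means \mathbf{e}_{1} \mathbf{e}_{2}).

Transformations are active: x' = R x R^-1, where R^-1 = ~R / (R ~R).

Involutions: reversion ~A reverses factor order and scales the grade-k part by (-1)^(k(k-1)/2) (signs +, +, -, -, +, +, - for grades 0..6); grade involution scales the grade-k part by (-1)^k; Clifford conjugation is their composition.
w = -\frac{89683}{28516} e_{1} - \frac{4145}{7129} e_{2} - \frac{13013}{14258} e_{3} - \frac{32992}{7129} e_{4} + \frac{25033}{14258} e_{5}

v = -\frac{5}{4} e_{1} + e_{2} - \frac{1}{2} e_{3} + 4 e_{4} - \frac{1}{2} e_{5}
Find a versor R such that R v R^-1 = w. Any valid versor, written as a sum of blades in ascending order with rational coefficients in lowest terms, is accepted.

Take R = v + w = -\frac{31332}{7129} e_{1} + \frac{2984}{7129} e_{2} - \frac{10071}{7129} e_{3} - \frac{4476}{7129} e_{4} + \frac{8952}{7129} e_{5}. Because q(v) = q(w) = -\frac{215}{16}, conjugation by R sends v exactly to w.
Answer: -\frac{31332}{7129} e_{1} + \frac{2984}{7129} e_{2} - \frac{10071}{7129} e_{3} - \frac{4476}{7129} e_{4} + \frac{8952}{7129} e_{5}


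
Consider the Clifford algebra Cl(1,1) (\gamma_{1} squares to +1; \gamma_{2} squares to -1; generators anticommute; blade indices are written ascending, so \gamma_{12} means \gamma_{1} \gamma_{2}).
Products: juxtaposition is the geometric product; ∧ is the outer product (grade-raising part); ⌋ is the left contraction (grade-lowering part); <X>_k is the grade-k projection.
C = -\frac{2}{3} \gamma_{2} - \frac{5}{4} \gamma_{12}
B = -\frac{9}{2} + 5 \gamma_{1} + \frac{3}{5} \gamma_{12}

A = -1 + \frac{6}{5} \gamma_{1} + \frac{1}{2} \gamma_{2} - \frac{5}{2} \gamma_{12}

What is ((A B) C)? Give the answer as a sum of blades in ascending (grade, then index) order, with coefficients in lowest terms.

step 1: 9 - \frac{101}{10} \gamma_{1} + \frac{1097}{100} \gamma_{2} + \frac{163}{20} \gamma_{12}
step 2: -\frac{3449}{1200} - \frac{1987}{240} \gamma_{1} + \frac{53}{8} \gamma_{2} - \frac{271}{60} \gamma_{12}
Answer: -\frac{3449}{1200} - \frac{1987}{240} \gamma_{1} + \frac{53}{8} \gamma_{2} - \frac{271}{60} \gamma_{12}


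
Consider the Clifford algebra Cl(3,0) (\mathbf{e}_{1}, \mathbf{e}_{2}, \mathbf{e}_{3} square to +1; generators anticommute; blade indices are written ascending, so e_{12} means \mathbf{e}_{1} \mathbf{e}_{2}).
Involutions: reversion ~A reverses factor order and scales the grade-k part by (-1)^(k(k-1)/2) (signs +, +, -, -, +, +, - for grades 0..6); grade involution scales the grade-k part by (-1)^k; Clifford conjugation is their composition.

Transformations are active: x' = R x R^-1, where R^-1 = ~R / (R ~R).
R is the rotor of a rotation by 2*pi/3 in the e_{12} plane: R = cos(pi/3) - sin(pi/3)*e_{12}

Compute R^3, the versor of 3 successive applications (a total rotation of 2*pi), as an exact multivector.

Because a rotor carries half the rotation angle, composing 3 copies of this e_{12}-plane rotor multiplies the phase: 3*(pi/3) = \pi, hence R^3 = cos(\pi) - sin(\pi)*e_{12}.
cos(\pi) = -1 and sin(\pi) = 0, so R^3 = -1. The total rotation 2*pi is 1 full turn, so every vector returns to itself, yet the rotor is -1, on the OTHER sheet of the double cover (an odd number of 2*pi turns).
Answer: -1


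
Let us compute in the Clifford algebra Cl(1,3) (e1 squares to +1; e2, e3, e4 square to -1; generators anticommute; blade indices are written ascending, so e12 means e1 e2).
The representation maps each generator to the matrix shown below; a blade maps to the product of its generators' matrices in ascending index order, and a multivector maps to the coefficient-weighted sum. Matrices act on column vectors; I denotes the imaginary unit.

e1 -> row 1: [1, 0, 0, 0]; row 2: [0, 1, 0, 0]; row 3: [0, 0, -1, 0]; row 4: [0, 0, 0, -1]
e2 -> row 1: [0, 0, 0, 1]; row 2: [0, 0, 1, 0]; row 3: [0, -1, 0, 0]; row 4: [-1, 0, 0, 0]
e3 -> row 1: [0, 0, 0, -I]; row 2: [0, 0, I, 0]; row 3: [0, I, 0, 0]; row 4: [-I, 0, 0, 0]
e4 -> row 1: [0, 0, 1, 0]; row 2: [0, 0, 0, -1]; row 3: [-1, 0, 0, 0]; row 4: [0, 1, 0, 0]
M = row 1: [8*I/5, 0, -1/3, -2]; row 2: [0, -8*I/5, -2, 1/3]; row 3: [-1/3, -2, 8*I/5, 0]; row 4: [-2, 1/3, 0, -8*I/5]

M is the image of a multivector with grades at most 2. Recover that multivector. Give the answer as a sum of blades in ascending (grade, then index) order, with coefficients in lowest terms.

Method: the blade images are trace-orthogonal — tr(rho(e_A) rho(e_B)^-1) = 4 if A = B and 0 otherwise — and rho(e_A)^-1 = (e_A)^2 * rho(e_A) with (e_A)^2 = +1 or -1, so the coefficient of e_A in the preimage is (e_A)^2 * tr(M rho(e_A))/4.
Nonzero projections over blades of grade <= 2: e12: (e12)^2 = +1, tr(M rho(e12)) = -8, coefficient -2; e14: (e14)^2 = +1, tr(M rho(e14)) = -4/3, coefficient -1/3; e23: (e23)^2 = -1, tr(M rho(e23)) = 32/5, coefficient -8/5. Every other blade of grade <= 2 projects to 0.
Answer: -2*e12 - 1/3*e14 - 8/5*e23


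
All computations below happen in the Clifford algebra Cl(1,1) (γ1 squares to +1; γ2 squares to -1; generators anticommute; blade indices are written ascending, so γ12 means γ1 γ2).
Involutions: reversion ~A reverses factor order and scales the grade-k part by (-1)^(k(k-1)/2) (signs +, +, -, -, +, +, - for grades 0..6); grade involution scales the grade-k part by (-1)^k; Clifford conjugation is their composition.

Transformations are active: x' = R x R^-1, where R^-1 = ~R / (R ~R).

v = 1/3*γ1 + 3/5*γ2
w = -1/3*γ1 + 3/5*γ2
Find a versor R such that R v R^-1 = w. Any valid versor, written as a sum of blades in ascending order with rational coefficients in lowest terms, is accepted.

Reasoning: v^2 = w^2 = -56/225 since conjugation preserves the quadratic form; R = v + w = 6/5*γ2 is then valid when invertible, keeping its own part and reversing (v - w)/2.
Answer: 6/5*γ2


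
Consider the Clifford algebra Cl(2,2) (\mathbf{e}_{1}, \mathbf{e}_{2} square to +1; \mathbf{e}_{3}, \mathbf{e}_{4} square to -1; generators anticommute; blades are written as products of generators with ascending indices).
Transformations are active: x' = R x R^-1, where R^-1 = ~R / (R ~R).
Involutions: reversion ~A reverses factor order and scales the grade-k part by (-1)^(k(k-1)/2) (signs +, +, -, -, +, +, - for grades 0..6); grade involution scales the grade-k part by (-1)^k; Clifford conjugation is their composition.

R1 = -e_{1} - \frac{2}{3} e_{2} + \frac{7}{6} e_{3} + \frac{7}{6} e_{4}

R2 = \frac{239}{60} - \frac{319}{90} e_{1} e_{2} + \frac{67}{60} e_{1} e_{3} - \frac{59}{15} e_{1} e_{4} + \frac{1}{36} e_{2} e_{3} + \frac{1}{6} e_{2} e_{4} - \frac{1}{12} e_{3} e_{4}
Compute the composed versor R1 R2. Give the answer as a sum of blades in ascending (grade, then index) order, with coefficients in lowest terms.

Distribute over the terms of R1 (each basis-blade product reordered to ascending indices, repeated generators contracted through their squares):
(-e_{1}) R2 = -\frac{239}{60} e_{1} + \frac{319}{90} e_{2} - \frac{67}{60} e_{3} + \frac{59}{15} e_{4} - \frac{1}{36} e_{1} e_{2} e_{3} - \frac{1}{6} e_{1} e_{2} e_{4} + \frac{1}{12} e_{1} e_{3} e_{4}
(-\frac{2}{3} e_{2}) R2 = -\frac{319}{135} e_{1} - \frac{239}{90} e_{2} - \frac{1}{54} e_{3} - \frac{1}{9} e_{4} + \frac{67}{90} e_{1} e_{2} e_{3} - \frac{118}{45} e_{1} e_{2} e_{4} + \frac{1}{18} e_{2} e_{3} e_{4}
(\frac{7}{6} e_{3}) R2 = \frac{469}{360} e_{1} + \frac{7}{216} e_{2} + \frac{1673}{360} e_{3} + \frac{7}{72} e_{4} - \frac{2233}{540} e_{1} e_{2} e_{3} + \frac{413}{90} e_{1} e_{3} e_{4} - \frac{7}{36} e_{2} e_{3} e_{4}
(\frac{7}{6} e_{4}) R2 = -\frac{413}{90} e_{1} + \frac{7}{36} e_{2} - \frac{7}{72} e_{3} + \frac{1673}{360} e_{4} - \frac{2233}{540} e_{1} e_{2} e_{4} + \frac{469}{360} e_{1} e_{3} e_{4} + \frac{7}{216} e_{2} e_{3} e_{4}
Summing the partial products and collecting blades:
Answer: -\frac{10403}{1080} e_{1} + \frac{241}{216} e_{2} + \frac{461}{135} e_{3} + \frac{257}{30} e_{4} - \frac{923}{270} e_{1} e_{2} e_{3} - \frac{3739}{540} e_{1} e_{2} e_{4} + \frac{239}{40} e_{1} e_{3} e_{4} - \frac{23}{216} e_{2} e_{3} e_{4}


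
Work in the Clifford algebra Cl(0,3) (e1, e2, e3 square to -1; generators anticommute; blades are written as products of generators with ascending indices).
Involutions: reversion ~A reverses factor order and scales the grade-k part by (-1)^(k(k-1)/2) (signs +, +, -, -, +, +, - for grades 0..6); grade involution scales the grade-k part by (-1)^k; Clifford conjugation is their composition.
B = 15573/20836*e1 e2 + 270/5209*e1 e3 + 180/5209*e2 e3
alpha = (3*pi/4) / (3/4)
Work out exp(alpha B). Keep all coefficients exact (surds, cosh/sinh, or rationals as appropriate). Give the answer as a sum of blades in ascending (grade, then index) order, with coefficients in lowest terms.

B^2 term by term: the squares give (15573/20836)^2*(e1 e2)^2 + (270/5209)^2*(e1 e3)^2 + (180/5209)^2*(e2 e3)^2 = 242518329/434138896*(-1) + 72900/27133681*(-1) + 32400/27133681*(-1) = -9/16 (each basis 2-blade squares to minus the product of its generators' squares); cross terms between blades sharing an index anticommute and cancel. So B^2 = -9/16.
B^2 = -9/16 — B^2 < 0, so the exponential closes trigonometrically: l = 3/4, alpha*l = 3*pi/4, so exp(alpha B) = cos(3*pi/4) + (sin(3*pi/4)/(3/4))*B = -sqrt(2)/2 + (2*sqrt(2)/3)*B.
Answer: -sqrt(2)/2 + 5191*sqrt(2)/10418*e1 e2 + 180*sqrt(2)/5209*e1 e3 + 120*sqrt(2)/5209*e2 e3


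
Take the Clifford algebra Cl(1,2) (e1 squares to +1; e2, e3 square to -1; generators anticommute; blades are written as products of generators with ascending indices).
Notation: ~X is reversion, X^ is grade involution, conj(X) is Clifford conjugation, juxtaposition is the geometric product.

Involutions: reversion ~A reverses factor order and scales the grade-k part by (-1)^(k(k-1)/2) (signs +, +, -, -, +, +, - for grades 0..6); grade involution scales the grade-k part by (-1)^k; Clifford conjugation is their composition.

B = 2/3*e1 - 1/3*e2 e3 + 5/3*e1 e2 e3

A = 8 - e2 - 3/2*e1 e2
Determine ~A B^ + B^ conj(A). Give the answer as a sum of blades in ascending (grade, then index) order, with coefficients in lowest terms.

first term: -16/3*e1 + e2 - 17/6*e3 - 2/3*e1 e2 + 13/6*e1 e3 - 8/3*e2 e3 - 40/3*e1 e2 e3
second term: -16/3*e1 - e2 - 17/6*e3 - 2/3*e1 e2 - 13/6*e1 e3 - 8/3*e2 e3 - 40/3*e1 e2 e3
Answer: -32/3*e1 - 17/3*e3 - 4/3*e1 e2 - 16/3*e2 e3 - 80/3*e1 e2 e3


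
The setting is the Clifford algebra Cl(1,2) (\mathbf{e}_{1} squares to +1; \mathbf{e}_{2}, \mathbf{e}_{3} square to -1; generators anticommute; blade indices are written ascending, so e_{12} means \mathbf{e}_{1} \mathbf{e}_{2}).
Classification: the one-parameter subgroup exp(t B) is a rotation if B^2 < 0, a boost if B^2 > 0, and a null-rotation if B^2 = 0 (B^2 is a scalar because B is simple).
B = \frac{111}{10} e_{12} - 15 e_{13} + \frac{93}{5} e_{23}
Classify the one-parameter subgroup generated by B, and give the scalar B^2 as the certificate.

B^2 term by term: the squares give (\frac{111}{10})^2*(e_{12})^2 + (-15)^2*(e_{13})^2 + (\frac{93}{5})^2*(e_{23})^2 = \frac{12321}{100}*(+1) + 225*(+1) + \frac{8649}{25}*(-1) = \frac{9}{4} (each basis 2-blade squares to minus the product of its generators' squares); cross terms between blades sharing an index anticommute and cancel. So B^2 = \frac{9}{4}.
Answer: boost, certificate B^2 = \frac{9}{4}. Check the certificate: B^2 = \frac{9}{4}, and that sign is decisive whatever form B takes.


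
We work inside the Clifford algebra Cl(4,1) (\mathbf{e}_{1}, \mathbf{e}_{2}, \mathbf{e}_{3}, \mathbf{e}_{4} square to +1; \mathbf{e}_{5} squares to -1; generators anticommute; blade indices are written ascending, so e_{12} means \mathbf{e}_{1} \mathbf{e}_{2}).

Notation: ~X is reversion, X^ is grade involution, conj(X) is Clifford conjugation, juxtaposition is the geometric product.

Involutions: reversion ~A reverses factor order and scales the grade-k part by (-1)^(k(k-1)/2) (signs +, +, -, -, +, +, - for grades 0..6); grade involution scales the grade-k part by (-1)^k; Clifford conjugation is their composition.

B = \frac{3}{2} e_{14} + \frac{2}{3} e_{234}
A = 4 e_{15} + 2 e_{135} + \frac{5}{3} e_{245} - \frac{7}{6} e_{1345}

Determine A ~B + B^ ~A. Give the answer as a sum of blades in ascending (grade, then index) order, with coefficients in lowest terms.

first term: \frac{103}{36} e_{35} - 6 e_{45} - \frac{31}{18} e_{125} + 3 e_{345} - \frac{4}{3} e_{1245} + \frac{8}{3} e_{12345}
second term: -\frac{23}{36} e_{35} + 6 e_{45} + \frac{59}{18} e_{125} - 3 e_{345} + \frac{4}{3} e_{1245} - \frac{8}{3} e_{12345}
Answer: \frac{20}{9} e_{35} + \frac{14}{9} e_{125}


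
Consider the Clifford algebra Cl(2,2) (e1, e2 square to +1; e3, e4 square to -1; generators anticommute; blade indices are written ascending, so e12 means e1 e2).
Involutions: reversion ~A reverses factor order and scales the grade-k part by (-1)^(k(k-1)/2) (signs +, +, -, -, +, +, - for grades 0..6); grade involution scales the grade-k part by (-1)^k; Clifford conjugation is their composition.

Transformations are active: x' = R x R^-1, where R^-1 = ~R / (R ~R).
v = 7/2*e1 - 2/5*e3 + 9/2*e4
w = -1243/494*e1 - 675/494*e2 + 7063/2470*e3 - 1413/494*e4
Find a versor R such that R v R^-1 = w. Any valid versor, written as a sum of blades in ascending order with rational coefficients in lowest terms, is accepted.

Why this works: both vectors square to -204/25, so q(v) = q(w) and R = v + w = 243/247*e1 - 675/494*e2 + 1215/494*e3 + 405/247*e4 carries v to w — its own direction survives, the complement (v - w)/2 flips.
Answer: 243/247*e1 - 675/494*e2 + 1215/494*e3 + 405/247*e4


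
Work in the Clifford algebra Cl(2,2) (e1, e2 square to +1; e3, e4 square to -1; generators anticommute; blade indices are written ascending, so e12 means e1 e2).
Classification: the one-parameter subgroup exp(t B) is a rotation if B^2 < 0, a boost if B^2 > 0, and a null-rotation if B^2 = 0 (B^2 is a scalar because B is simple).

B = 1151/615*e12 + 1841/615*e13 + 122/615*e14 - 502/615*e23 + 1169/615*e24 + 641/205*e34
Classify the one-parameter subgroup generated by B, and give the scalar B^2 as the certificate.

B^2 term by term: the squares give (1151/615)^2*(e12)^2 + (1841/615)^2*(e13)^2 + (122/615)^2*(e14)^2 + (-502/615)^2*(e23)^2 + (1169/615)^2*(e24)^2 + (641/205)^2*(e34)^2 = 1324801/378225*(-1) + 3389281/378225*(+1) + 14884/378225*(+1) + 252004/378225*(+1) + 1366561/378225*(+1) + 410881/42025*(-1) = 0 (each basis 2-blade squares to minus the product of its generators' squares); cross terms between blades sharing an index anticommute and cancel; the commuting (index-disjoint) pairs give grade-4 terms 2*c*c'*(blade product), which cancel blade by blade — e1234: 1475582/126075 - 4304258/378225 - 122488/378225 = 0 — confirming B is simple. So B^2 = 0.
Answer: null-rotation, certificate B^2 = 0. The class reads off the invariant scalar 0 directly.


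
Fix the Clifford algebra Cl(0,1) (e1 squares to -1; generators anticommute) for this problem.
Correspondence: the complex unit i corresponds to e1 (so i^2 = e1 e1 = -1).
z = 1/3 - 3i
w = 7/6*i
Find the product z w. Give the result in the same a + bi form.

In blades: z = 1/3 - 3*e1, w = 7/6*e1.
Distribute z over w term by term (generator squares from the signature, products reordered to ascending indices): (1/3)*w = 7/18*e1; (-3*e1)*w = 7/2.
Sum: 7/2 + 7/18*e1; translating back through the correspondence:
Answer: 7/2 + 7/18*i


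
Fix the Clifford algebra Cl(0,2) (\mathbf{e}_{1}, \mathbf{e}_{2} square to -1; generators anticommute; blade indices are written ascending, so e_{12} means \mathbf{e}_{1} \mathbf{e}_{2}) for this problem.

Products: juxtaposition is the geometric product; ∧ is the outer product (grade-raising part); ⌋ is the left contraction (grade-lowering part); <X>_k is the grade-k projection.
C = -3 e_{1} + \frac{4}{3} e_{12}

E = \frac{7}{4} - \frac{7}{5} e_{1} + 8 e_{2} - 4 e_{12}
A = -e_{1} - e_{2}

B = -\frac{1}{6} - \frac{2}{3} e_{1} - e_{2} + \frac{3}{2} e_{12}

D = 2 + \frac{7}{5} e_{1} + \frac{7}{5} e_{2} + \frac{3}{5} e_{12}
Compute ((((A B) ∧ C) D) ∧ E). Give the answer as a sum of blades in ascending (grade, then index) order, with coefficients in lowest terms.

step 1: -\frac{5}{3} - \frac{4}{3} e_{1} + \frac{5}{3} e_{2} + \frac{1}{3} e_{12}
step 2: 5 e_{1} + \frac{25}{9} e_{12}
step 3: -\frac{26}{3} + \frac{55}{9} e_{1} + \frac{8}{9} e_{2} + \frac{113}{9} e_{12}
step 4: -\frac{91}{6} + \frac{4109}{180} e_{1} - \frac{610}{9} e_{2} + \frac{19219}{180} e_{12}
Answer: -\frac{91}{6} + \frac{4109}{180} e_{1} - \frac{610}{9} e_{2} + \frac{19219}{180} e_{12}


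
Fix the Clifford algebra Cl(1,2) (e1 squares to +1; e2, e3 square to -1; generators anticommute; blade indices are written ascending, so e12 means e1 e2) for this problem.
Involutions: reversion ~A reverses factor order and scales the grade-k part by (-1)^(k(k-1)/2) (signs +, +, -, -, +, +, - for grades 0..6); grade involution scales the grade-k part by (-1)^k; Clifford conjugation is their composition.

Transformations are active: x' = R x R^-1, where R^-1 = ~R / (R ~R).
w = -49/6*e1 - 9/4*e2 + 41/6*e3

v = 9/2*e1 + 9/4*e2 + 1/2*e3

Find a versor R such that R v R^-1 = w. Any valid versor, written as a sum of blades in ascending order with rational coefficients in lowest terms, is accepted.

R = v + w = -11/3*e1 + 22/3*e3 works: the equal norms (239/16) guarantee its sandwich swaps v into w.
Answer: -11/3*e1 + 22/3*e3


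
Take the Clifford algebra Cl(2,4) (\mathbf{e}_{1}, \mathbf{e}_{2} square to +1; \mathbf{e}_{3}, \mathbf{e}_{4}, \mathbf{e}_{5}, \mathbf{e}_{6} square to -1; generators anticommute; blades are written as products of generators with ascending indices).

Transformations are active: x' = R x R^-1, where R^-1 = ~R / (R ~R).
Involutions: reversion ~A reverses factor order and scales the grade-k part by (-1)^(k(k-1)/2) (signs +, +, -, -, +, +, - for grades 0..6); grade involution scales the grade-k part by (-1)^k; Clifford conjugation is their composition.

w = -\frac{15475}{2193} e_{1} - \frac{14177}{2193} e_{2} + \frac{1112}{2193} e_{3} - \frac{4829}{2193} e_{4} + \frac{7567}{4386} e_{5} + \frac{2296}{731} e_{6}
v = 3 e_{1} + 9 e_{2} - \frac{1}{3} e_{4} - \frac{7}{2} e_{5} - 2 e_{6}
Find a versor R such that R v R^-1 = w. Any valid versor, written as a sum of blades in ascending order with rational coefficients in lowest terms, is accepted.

Why this works: both vectors square to \frac{2651}{36}, so q(v) = q(w) and R = v + w = -\frac{8896}{2193} e_{1} + \frac{5560}{2193} e_{2} + \frac{1112}{2193} e_{3} - \frac{5560}{2193} e_{4} - \frac{3892}{2193} e_{5} + \frac{834}{731} e_{6} carries v to w — its own direction survives, the complement (v - w)/2 flips.
Answer: -\frac{8896}{2193} e_{1} + \frac{5560}{2193} e_{2} + \frac{1112}{2193} e_{3} - \frac{5560}{2193} e_{4} - \frac{3892}{2193} e_{5} + \frac{834}{731} e_{6}


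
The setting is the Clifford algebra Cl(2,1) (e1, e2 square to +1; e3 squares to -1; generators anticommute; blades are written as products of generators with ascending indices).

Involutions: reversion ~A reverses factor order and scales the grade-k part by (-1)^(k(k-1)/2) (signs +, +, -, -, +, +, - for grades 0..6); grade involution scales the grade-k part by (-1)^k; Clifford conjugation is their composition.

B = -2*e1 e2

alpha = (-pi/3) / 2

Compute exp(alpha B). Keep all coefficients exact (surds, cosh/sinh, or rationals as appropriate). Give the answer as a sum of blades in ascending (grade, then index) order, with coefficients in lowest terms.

B^2 = (-2)^2*(e1 e2)^2 = 4*(-1) = -4 (a basis 2-blade squares to minus the product of its generators' squares).
B^2 = -4 — the negative square puts this in the circular regime; l = 2, alpha*l = -pi/3, so exp(alpha B) = cos(-pi/3) + (sin(-pi/3)/2)*B = 1/2 + (-sqrt(3)/4)*B.
Answer: 1/2 + sqrt(3)/2*e1 e2


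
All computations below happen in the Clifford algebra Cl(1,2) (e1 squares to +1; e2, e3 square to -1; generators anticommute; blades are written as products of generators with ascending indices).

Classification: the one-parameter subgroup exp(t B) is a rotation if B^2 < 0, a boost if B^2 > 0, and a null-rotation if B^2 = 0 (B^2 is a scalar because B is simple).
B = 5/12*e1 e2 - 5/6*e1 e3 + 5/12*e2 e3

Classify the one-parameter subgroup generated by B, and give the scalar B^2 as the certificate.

B^2 term by term: the squares give (5/12)^2*(e1 e2)^2 + (-5/6)^2*(e1 e3)^2 + (5/12)^2*(e2 e3)^2 = 25/144*(+1) + 25/36*(+1) + 25/144*(-1) = 25/36 (each basis 2-blade squares to minus the product of its generators' squares); cross terms between blades sharing an index anticommute and cancel. So B^2 = 25/36.
Answer: boost, certificate B^2 = 25/36. Key observation: B^2 = 25/36 is a conjugation invariant, so its sign decides the class regardless of the surface form of B.


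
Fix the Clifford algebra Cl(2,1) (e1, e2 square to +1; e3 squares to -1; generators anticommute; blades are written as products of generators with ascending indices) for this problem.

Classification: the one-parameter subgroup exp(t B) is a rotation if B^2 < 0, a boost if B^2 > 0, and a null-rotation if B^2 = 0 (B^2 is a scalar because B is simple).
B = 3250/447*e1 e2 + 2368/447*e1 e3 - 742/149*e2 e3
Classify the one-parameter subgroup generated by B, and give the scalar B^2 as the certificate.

B^2 term by term: the squares give (3250/447)^2*(e1 e2)^2 + (2368/447)^2*(e1 e3)^2 + (-742/149)^2*(e2 e3)^2 = 10562500/199809*(-1) + 5607424/199809*(+1) + 550564/22201*(+1) = 0 (each basis 2-blade squares to minus the product of its generators' squares); cross terms between blades sharing an index anticommute and cancel. So B^2 = 0.
Answer: null-rotation, certificate B^2 = 0. Note: conjugating B changes its blade decomposition but never the scalar B^2 = 0, whose sign settles the classification.


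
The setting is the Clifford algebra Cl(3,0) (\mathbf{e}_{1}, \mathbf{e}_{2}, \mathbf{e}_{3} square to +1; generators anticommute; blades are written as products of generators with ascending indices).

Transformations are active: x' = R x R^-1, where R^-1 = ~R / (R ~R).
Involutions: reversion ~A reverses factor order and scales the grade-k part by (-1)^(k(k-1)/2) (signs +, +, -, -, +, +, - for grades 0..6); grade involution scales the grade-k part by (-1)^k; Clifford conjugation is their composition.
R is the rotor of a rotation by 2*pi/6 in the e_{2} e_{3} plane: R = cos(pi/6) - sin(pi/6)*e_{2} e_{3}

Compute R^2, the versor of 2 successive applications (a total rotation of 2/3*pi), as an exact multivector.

The rotor phase is half the rotation angle and phases add under composition, so 2 steps in the e_{2} e_{3} plane accumulate phase 2*(pi/6) = \frac{\pi}{3}: R^2 = cos(\frac{\pi}{3}) - sin(\frac{\pi}{3})*e_{2} e_{3}.
cos(\frac{\pi}{3}) = \frac{1}{2} and sin(\frac{\pi}{3}) = \frac{\sqrt{3}}{2}, so R^2 = \frac{1}{2} - \frac{\sqrt{3}}{2} e_{2} e_{3}. The net rotation is 2/3*pi; the rotor keeps the half-angle phase exactly.
Answer: \frac{1}{2} - \frac{\sqrt{3}}{2} e_{2} e_{3}


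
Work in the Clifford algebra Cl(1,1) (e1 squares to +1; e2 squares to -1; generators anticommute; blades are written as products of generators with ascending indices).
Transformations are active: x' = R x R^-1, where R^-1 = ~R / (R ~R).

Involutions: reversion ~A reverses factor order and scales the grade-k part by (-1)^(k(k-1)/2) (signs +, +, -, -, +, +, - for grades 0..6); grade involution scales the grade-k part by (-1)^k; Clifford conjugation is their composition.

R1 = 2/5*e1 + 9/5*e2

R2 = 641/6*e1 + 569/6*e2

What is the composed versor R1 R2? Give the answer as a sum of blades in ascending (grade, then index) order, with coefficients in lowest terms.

Distribute over the terms of R1 (each basis-blade product reordered to ascending indices, repeated generators contracted through their squares):
(2/5*e1) R2 = 641/15 + 569/15*e1 e2
(9/5*e2) R2 = -1707/10 - 1923/10*e1 e2
Summing the partial products and collecting blades:
Answer: -3839/30 - 4631/30*e1 e2


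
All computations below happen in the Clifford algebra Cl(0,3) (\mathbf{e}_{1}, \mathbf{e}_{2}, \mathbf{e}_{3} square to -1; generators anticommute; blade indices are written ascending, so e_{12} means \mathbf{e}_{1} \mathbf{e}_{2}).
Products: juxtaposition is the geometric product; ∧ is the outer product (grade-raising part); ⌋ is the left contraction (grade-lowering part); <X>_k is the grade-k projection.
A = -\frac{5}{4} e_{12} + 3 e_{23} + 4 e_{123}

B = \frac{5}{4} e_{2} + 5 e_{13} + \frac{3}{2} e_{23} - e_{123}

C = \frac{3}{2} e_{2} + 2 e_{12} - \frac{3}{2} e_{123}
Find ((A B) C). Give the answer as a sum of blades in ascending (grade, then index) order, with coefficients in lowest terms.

step 1: -\frac{17}{2} - \frac{23}{16} e_{1} + 20 e_{2} + \frac{5}{2} e_{3} - 15 e_{12} + \frac{55}{8} e_{13} - \frac{25}{4} e_{23}
step 2: \frac{425}{8} e_{1} - \frac{323}{16} e_{2} - \frac{255}{8} e_{3} - \frac{493}{32} e_{12} - \frac{85}{2} e_{13} - \frac{629}{32} e_{23} + \frac{119}{16} e_{123}
Answer: \frac{425}{8} e_{1} - \frac{323}{16} e_{2} - \frac{255}{8} e_{3} - \frac{493}{32} e_{12} - \frac{85}{2} e_{13} - \frac{629}{32} e_{23} + \frac{119}{16} e_{123}


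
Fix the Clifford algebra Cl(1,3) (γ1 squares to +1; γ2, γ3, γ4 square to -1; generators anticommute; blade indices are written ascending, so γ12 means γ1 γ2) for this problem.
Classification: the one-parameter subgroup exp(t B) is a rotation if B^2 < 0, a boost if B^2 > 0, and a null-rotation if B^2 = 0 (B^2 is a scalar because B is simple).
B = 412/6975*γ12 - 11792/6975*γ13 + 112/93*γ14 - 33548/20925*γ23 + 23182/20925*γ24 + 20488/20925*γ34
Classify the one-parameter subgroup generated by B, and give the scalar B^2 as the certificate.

B^2 term by term: the squares give (412/6975)^2*(γ12)^2 + (-11792/6975)^2*(γ13)^2 + (112/93)^2*(γ14)^2 + (-33548/20925)^2*(γ23)^2 + (23182/20925)^2*(γ24)^2 + (20488/20925)^2*(γ34)^2 = 169744/48650625*(+1) + 139051264/48650625*(+1) + 12544/8649*(+1) + 1125468304/437855625*(-1) + 537405124/437855625*(-1) + 419758144/437855625*(-1) = -4/9 (each basis 2-blade squares to minus the product of its generators' squares); cross terms between blades sharing an index anticommute and cancel; the commuting (index-disjoint) pairs give grade-4 terms 2*c*c'*(blade product), which cancel blade by blade — γ1234: 16882112/145951875 + 546724288/145951875 - 7514752/1946025 = 0 — confirming B is simple. So B^2 = -4/9.
Answer: rotation, certificate B^2 = -4/9. No conjugation can change B^2 = -4/9; the sign gives the class.


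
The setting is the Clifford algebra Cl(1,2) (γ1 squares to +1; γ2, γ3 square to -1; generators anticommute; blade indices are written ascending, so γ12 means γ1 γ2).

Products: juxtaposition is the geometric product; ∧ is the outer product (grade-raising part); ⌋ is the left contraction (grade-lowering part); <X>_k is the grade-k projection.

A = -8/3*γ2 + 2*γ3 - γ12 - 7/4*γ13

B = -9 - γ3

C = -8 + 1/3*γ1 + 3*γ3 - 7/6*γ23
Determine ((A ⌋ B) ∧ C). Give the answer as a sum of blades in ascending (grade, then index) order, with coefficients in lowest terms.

step 1: 2
step 2: -16 + 2/3*γ1 + 6*γ3 - 7/3*γ23
Answer: -16 + 2/3*γ1 + 6*γ3 - 7/3*γ23


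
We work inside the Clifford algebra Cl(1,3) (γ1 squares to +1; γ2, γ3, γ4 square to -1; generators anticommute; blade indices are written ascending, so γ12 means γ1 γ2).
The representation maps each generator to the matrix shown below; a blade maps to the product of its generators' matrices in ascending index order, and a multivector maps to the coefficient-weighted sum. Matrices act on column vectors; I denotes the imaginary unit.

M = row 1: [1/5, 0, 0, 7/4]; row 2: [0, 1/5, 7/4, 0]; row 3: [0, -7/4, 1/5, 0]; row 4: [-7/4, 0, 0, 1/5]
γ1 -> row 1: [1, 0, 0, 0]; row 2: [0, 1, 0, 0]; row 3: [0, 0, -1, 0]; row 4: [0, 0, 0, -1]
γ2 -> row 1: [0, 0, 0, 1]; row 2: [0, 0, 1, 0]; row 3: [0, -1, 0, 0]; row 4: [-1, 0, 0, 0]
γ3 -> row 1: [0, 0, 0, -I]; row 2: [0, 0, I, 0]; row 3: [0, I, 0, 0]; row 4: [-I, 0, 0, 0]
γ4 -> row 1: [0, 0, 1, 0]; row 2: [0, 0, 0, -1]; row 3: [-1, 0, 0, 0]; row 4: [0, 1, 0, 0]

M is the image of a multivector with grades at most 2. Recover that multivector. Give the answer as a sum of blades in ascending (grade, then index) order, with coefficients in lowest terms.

Method: the blade images are trace-orthogonal — tr(rho(e_A) rho(e_B)^-1) = 4 if A = B and 0 otherwise — and rho(e_A)^-1 = (e_A)^2 * rho(e_A) with (e_A)^2 = +1 or -1, so the coefficient of e_A in the preimage is (e_A)^2 * tr(M rho(e_A))/4.
Nonzero projections over blades of grade <= 2: 1: (1)^2 = +1, tr(M 1) = 4/5, coefficient 1/5; γ2: (γ2)^2 = -1, tr(M rho(γ2)) = -7, coefficient 7/4. Every other blade of grade <= 2 projects to 0.
Answer: 1/5 + 7/4*γ2


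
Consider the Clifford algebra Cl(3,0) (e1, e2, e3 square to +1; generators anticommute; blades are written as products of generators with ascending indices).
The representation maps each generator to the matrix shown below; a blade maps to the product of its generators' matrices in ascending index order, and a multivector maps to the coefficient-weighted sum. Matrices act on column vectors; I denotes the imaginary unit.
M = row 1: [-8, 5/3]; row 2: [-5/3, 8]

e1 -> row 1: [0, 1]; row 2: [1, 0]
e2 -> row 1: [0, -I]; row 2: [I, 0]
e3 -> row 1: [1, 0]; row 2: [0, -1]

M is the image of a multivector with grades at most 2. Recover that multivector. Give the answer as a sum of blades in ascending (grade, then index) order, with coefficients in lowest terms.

Method: 1, rho(e1), rho(e2), rho(e3) form a trace-orthogonal basis of the 2x2 complex matrices (tr(X Y) = 2 if X = Y, else 0), so M = m0*1 + m1*rho(e1) + m2*rho(e2) + m3*rho(e3) with m0 = tr(M)/2 = 0, m1 = tr(M rho(e1))/2 = 0, m2 = tr(M rho(e2))/2 = 5*I/3, m3 = tr(M rho(e3))/2 = -8.
Multiplying table entries, the bivector images are rho(e1 e2) = I*rho(e3), rho(e1 e3) = -I*rho(e2), rho(e2 e3) = I*rho(e1); with real blade coefficients the real parts of m0..m3 are the coefficients of 1, e1, e2, e3 and the imaginary parts give the bivectors (e2 e3: Im m1, e1 e3: -Im m2, e1 e2: Im m3).
Answer: -8*e3 - 5/3*e1 e3


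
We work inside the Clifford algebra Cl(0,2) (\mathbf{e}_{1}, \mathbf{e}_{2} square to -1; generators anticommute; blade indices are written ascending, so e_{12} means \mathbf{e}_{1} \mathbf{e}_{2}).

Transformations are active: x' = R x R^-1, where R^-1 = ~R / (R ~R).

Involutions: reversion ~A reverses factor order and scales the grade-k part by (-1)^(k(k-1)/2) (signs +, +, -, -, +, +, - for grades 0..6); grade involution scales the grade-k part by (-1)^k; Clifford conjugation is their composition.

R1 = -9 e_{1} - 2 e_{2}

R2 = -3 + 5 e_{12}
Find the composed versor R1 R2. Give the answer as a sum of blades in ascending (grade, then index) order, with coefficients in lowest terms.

Distribute over the terms of R1 (each basis-blade product reordered to ascending indices, repeated generators contracted through their squares):
(-9 e_{1}) R2 = 27 e_{1} + 45 e_{2}
(-2 e_{2}) R2 = -10 e_{1} + 6 e_{2}
Summing the partial products and collecting blades:
Answer: 17 e_{1} + 51 e_{2}


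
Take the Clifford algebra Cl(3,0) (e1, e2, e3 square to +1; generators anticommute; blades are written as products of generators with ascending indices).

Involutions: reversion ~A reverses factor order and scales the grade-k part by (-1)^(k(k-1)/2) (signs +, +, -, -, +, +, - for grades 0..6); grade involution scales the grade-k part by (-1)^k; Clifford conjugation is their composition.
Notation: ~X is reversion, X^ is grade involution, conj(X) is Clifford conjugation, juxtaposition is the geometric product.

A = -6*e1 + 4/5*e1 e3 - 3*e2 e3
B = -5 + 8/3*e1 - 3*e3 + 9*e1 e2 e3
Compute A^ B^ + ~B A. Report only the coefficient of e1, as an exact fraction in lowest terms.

first term: -16 - 273/5*e1 - 81/5*e2 + 32/15*e3 + 14*e1 e3 - 39*e2 e3 + 8*e1 e2 e3
second term: -16 + 27/5*e1 - 81/5*e2 + 32/15*e3 - 22*e1 e3 + 69*e2 e3 - 8*e1 e2 e3
Answer: -246/5


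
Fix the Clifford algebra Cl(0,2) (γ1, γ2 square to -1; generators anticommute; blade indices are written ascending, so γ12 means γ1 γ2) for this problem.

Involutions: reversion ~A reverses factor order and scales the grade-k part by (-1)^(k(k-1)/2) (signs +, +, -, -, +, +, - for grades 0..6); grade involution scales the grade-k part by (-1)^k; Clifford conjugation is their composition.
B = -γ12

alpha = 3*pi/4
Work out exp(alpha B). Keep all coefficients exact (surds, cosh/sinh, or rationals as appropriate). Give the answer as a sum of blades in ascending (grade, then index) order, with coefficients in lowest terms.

B^2 = (-1)^2*(γ12)^2 = 1*(-1) = -1 (a basis 2-blade squares to minus the product of its generators' squares).
B^2 = -1 — B^2 < 0, so the exponential closes trigonometrically: l = 1, alpha*l = 3*pi/4, so exp(alpha B) = cos(3*pi/4) + (sin(3*pi/4)/1)*B = -sqrt(2)/2 + (sqrt(2)/2)*B.
Answer: -sqrt(2)/2 - sqrt(2)/2*γ12


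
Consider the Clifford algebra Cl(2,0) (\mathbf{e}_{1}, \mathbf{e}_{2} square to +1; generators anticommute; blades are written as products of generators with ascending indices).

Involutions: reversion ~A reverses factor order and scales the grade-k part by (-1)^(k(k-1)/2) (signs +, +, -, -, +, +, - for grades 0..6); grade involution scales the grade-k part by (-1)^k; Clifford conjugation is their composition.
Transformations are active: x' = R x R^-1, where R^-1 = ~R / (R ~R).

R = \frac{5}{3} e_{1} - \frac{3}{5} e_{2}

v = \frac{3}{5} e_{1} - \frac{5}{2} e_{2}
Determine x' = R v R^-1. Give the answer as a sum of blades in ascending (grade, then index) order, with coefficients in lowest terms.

~R = \frac{5}{3} e_{1} - \frac{3}{5} e_{2}, and R ~R = \frac{706}{225}, so R^-1 = ~R / (\frac{706}{225}).
R v = \frac{5}{2} - \frac{571}{150} e_{1} e_{2}
Answer: \frac{7257}{3530} e_{1} + \frac{545}{353} e_{2}


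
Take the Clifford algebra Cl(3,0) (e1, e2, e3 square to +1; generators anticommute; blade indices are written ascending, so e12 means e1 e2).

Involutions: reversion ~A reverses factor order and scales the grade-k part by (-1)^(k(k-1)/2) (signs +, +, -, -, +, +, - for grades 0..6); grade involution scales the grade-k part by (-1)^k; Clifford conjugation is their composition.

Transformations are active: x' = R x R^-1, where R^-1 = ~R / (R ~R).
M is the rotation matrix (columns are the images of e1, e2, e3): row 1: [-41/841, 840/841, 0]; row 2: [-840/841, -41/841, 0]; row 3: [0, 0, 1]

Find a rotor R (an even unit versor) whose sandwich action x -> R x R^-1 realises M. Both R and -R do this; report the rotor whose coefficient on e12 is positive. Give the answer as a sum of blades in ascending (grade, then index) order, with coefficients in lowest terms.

Method: write R = a + b12*e12 + b13*e13 + b23*e23 with a^2 + b12^2 + b13^2 + b23^2 = 1 (so R^-1 = ~R). Expanding the columns R e_j ~R gives tr M = 4a^2 - 1 and, from the antisymmetric part, M21 - M12 = -4a*b12, M13 - M31 = 4a*b13, M32 - M23 = -4a*b23.
Here tr M = 759/841, so a^2 = (1 + tr M)/4 = 400/841 and a = ±20/29. Taking a = 20/29: M21 - M12 = -1680/841, M13 - M31 = 0, M32 - M23 = 0, giving b12 = 21/29, b13 = 0, b23 = 0, i.e. R = 20/29 + 21/29*e12.
Its e12 coefficient is already positive.
Answer: 20/29 + 21/29*e12. Key observation: the double cover Spin(3) -> SO(3) sends R and -R to the same matrix (trace 759/841 here), so the stated sign of the e12 coefficient is what selects one sheet.


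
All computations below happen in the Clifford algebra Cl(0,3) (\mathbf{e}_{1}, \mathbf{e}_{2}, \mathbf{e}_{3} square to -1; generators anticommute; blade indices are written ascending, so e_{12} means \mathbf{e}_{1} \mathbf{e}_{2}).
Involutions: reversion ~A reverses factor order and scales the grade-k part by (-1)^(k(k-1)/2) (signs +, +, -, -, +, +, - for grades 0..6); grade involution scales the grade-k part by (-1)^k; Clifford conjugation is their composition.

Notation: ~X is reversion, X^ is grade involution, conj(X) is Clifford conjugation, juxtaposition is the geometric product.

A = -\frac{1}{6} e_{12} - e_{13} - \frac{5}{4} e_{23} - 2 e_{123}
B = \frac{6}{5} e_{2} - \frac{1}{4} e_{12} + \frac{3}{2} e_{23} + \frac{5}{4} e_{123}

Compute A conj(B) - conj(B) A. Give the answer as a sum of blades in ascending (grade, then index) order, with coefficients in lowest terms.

first term: -\frac{13}{3} - \frac{131}{80} e_{1} - \frac{5}{4} e_{2} + \frac{53}{24} e_{3} + \frac{3}{2} e_{12} + \frac{147}{80} e_{13} + \frac{1}{4} e_{23} - \frac{6}{5} e_{123}
second term: -\frac{13}{3} - \frac{99}{80} e_{1} - \frac{5}{4} e_{2} - \frac{19}{24} e_{3} - \frac{3}{2} e_{12} + \frac{237}{80} e_{13} - \frac{1}{4} e_{23} - \frac{6}{5} e_{123}
Answer: -\frac{2}{5} e_{1} + 3 e_{3} + 3 e_{12} - \frac{9}{8} e_{13} + \frac{1}{2} e_{23}


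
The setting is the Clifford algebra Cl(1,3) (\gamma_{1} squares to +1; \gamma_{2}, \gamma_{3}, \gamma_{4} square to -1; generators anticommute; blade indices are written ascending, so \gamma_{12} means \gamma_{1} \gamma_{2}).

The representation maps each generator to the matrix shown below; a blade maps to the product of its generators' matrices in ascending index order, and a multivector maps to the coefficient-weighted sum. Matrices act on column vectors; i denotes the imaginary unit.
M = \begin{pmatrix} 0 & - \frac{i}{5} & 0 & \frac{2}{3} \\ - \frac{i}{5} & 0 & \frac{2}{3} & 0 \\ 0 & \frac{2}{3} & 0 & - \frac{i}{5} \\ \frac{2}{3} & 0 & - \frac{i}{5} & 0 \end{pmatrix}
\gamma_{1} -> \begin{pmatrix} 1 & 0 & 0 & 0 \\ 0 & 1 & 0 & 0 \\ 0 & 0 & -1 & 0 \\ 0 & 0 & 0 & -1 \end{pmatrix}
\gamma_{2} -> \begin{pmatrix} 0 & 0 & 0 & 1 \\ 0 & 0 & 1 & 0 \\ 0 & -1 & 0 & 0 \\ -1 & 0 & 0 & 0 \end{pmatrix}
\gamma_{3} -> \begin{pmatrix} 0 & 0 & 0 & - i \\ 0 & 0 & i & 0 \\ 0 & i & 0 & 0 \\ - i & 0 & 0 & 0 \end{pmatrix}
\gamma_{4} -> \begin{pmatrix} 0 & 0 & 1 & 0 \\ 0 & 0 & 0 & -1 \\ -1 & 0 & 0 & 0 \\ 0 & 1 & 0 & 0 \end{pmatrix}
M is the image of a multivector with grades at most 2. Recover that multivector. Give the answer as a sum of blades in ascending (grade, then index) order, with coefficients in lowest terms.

Method: the blade images are trace-orthogonal — tr(rho(e_A) rho(e_B)^-1) = 4 if A = B and 0 otherwise — and rho(e_A)^-1 = (e_A)^2 * rho(e_A) with (e_A)^2 = +1 or -1, so the coefficient of e_A in the preimage is (e_A)^2 * tr(M rho(e_A))/4.
Nonzero projections over blades of grade <= 2: \gamma_{12}: (\gamma_{12})^2 = +1, tr(M rho(\gamma_{12})) = \frac{8}{3}, coefficient \frac{2}{3}; \gamma_{34}: (\gamma_{34})^2 = -1, tr(M rho(\gamma_{34})) = - \frac{4}{5}, coefficient \frac{1}{5}. Every other blade of grade <= 2 projects to 0.
Answer: \frac{2}{3} \gamma_{12} + \frac{1}{5} \gamma_{34}


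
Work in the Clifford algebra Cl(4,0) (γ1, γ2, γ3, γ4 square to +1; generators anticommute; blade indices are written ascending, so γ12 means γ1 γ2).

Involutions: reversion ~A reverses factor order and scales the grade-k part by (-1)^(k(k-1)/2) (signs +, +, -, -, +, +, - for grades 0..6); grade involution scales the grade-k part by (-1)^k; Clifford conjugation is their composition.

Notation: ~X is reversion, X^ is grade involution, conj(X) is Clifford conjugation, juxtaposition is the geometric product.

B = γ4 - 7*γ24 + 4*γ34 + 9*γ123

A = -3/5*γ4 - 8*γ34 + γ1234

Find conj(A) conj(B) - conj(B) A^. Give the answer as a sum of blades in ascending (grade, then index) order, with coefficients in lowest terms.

first term: 157/5 - 21/5*γ2 - 28/5*γ3 + 9*γ4 + 4*γ12 + 7*γ13 + 56*γ23 - γ123 - 72*γ124 - 27/5*γ1234
second term: -163/5 + 21/5*γ2 - 52/5*γ3 - 9*γ4 + 4*γ12 + 7*γ13 + 56*γ23 + γ123 - 72*γ124 + 27/5*γ1234
Answer: 64 - 42/5*γ2 + 24/5*γ3 + 18*γ4 - 2*γ123 - 54/5*γ1234


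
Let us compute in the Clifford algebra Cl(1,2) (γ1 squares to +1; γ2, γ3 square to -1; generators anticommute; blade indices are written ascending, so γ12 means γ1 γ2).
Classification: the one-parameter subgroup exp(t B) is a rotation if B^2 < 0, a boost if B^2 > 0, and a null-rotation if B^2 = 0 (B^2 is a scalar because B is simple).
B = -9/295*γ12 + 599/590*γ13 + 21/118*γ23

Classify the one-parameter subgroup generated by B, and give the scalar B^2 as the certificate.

B^2 term by term: the squares give (-9/295)^2*(γ12)^2 + (599/590)^2*(γ13)^2 + (21/118)^2*(γ23)^2 = 81/87025*(+1) + 358801/348100*(+1) + 441/13924*(-1) = 1 (each basis 2-blade squares to minus the product of its generators' squares); cross terms between blades sharing an index anticommute and cancel. So B^2 = 1.
Answer: boost, certificate B^2 = 1. The invariant at work: B^2 = 1 is unchanged by conjugation, hence its sign classifies the subgroup whatever basis B is written in.
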